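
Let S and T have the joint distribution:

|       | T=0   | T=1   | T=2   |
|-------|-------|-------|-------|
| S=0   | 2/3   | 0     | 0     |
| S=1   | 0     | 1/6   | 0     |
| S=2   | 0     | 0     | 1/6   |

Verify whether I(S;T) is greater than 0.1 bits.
Marginal P(S) (row sums):
  P(S=0) = 2/3 + 0 + 0 = 2/3
  P(S=1) = 0 + 1/6 + 0 = 1/6
  P(S=2) = 0 + 0 + 1/6 = 1/6
Marginal P(T) (column sums):
  P(T=0) = 2/3 + 0 + 0 = 2/3
  P(T=1) = 0 + 1/6 + 0 = 1/6
  P(T=2) = 0 + 0 + 1/6 = 1/6

H(S) = -[(2/3)·log₂(2/3) + (1/6)·log₂(1/6) + (1/6)·log₂(1/6)]
  = 0.3900 + 0.4308 + 0.4308
  = 1.2516 bits
H(T) = -[(2/3)·log₂(2/3) + (1/6)·log₂(1/6) + (1/6)·log₂(1/6)]
  = 0.3900 + 0.4308 + 0.4308
  = 1.2516 bits
H(S,T) = -[(2/3)·log₂(2/3) + (1/6)·log₂(1/6) + (1/6)·log₂(1/6)]
  = 0.3900 + 0.4308 + 0.4308
  = 1.2516 bits

I(S;T) = H(S) + H(T) - H(S,T)
  = 1.2516 + 1.2516 - 1.2516
  = 1.2516 bits

Yes. I(S;T) = 1.2516 bits, which is > 0.1 bits.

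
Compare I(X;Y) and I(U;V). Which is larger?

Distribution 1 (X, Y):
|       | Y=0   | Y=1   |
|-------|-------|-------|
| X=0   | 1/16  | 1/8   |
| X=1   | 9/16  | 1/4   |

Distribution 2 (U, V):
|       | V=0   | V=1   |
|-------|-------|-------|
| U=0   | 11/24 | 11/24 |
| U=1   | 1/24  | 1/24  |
Distribution 1 (X, Y):
Marginal P(X) (row sums):
  P(X=0) = 1/16 + 1/8 = 3/16
  P(X=1) = 9/16 + 1/4 = 13/16
Marginal P(Y) (column sums):
  P(Y=0) = 1/16 + 9/16 = 5/8
  P(Y=1) = 1/8 + 1/4 = 3/8

H(X) = -[(3/16)·log₂(3/16) + (13/16)·log₂(13/16)]
  = 0.4528 + 0.2434
  = 0.6962 bits
H(Y) = -[(5/8)·log₂(5/8) + (3/8)·log₂(3/8)]
  = 0.4238 + 0.5306
  = 0.9544 bits
H(X,Y) = -[(1/16)·log₂(1/16) + (1/8)·log₂(1/8) + (9/16)·log₂(9/16) + (1/4)·log₂(1/4)]
  = 0.2500 + 0.3750 + 0.4669 + 0.5000
  = 1.5919 bits

I(X;Y) = H(X) + H(Y) - H(X,Y)
  = 0.6962 + 0.9544 - 1.5919
  = 0.0587 bits

Distribution 2 (U, V):
Marginal P(U) (row sums):
  P(U=0) = 11/24 + 11/24 = 11/12
  P(U=1) = 1/24 + 1/24 = 1/12
Marginal P(V) (column sums):
  P(V=0) = 11/24 + 1/24 = 1/2
  P(V=1) = 11/24 + 1/24 = 1/2

H(U) = -[(11/12)·log₂(11/12) + (1/12)·log₂(1/12)]
  = 0.1151 + 0.2987
  = 0.4138 bits
H(V) = -[(1/2)·log₂(1/2) + (1/2)·log₂(1/2)]
  = 0.5000 + 0.5000
  = 1.0000 bits
H(U,V) = -[(11/24)·log₂(11/24) + (11/24)·log₂(11/24) + (1/24)·log₂(1/24) + (1/24)·log₂(1/24)]
  = 0.5159 + 0.5159 + 0.1910 + 0.1910
  = 1.4138 bits

I(U;V) = H(U) + H(V) - H(U,V)
  = 0.4138 + 1.0000 - 1.4138
  = 0.0000 bits

I(X;Y) = 0.0587 bits > I(U;V) = 0.0000 bits, so (X, Y) has the higher mutual information (stronger dependence).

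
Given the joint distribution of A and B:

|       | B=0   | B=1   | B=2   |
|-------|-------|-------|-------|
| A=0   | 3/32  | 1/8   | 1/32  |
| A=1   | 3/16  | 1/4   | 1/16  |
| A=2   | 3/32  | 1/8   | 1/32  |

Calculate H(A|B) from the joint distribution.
Marginal P(B) (column sums):
  P(B=0) = 3/32 + 3/16 + 3/32 = 3/8
  P(B=1) = 1/8 + 1/4 + 1/8 = 1/2
  P(B=2) = 1/32 + 1/16 + 1/32 = 1/8

H(A|B) = -Σ P(A,B)·log₂ P(A|B), where P(A|B) = P(A,B) / P(B)
  (A=0,B=0): P(A|B) = (3/32)/(3/8) = 1/4;  -(3/32)·log₂(1/4) = 0.1875
  (A=0,B=1): P(A|B) = (1/8)/(1/2) = 1/4;  -(1/8)·log₂(1/4) = 0.2500
  (A=0,B=2): P(A|B) = (1/32)/(1/8) = 1/4;  -(1/32)·log₂(1/4) = 0.0625
  (A=1,B=0): P(A|B) = (3/16)/(3/8) = 1/2;  -(3/16)·log₂(1/2) = 0.1875
  (A=1,B=1): P(A|B) = (1/4)/(1/2) = 1/2;  -(1/4)·log₂(1/2) = 0.2500
  (A=1,B=2): P(A|B) = (1/16)/(1/8) = 1/2;  -(1/16)·log₂(1/2) = 0.0625
  (A=2,B=0): P(A|B) = (3/32)/(3/8) = 1/4;  -(3/32)·log₂(1/4) = 0.1875
  (A=2,B=1): P(A|B) = (1/8)/(1/2) = 1/4;  -(1/8)·log₂(1/4) = 0.2500
  (A=2,B=2): P(A|B) = (1/32)/(1/8) = 1/4;  -(1/32)·log₂(1/4) = 0.0625
H(A|B) = 0.1875 + 0.2500 + 0.0625 + 0.1875 + 0.2500 + 0.0625 + 0.1875 + 0.2500 + 0.0625
  = 1.5000 bits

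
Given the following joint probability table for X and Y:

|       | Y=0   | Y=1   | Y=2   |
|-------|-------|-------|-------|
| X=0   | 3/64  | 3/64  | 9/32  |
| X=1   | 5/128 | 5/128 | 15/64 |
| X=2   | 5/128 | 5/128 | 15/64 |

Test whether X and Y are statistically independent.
Marginal P(X) (row sums):
  P(X=0) = 3/64 + 3/64 + 9/32 = 3/8
  P(X=1) = 5/128 + 5/128 + 15/64 = 5/16
  P(X=2) = 5/128 + 5/128 + 15/64 = 5/16
Marginal P(Y) (column sums):
  P(Y=0) = 3/64 + 5/128 + 5/128 = 1/8
  P(Y=1) = 3/64 + 5/128 + 5/128 = 1/8
  P(Y=2) = 9/32 + 15/64 + 15/64 = 3/4

X and Y are independent iff P(X=i,Y=j) = P(X=i)·P(Y=j) for every cell.
  P(X=0)·P(Y=0) = 3/8 × 1/8 = 3/64 = P(X=0,Y=0) ✓
  P(X=0)·P(Y=1) = 3/8 × 1/8 = 3/64 = P(X=0,Y=1) ✓
  P(X=0)·P(Y=2) = 3/8 × 3/4 = 9/32 = P(X=0,Y=2) ✓
  P(X=1)·P(Y=0) = 5/16 × 1/8 = 5/128 = P(X=1,Y=0) ✓
  P(X=1)·P(Y=1) = 5/16 × 1/8 = 5/128 = P(X=1,Y=1) ✓
  P(X=1)·P(Y=2) = 5/16 × 3/4 = 15/64 = P(X=1,Y=2) ✓
  P(X=2)·P(Y=0) = 5/16 × 1/8 = 5/128 = P(X=2,Y=0) ✓
  P(X=2)·P(Y=1) = 5/16 × 1/8 = 5/128 = P(X=2,Y=1) ✓
  P(X=2)·P(Y=2) = 5/16 × 3/4 = 15/64 = P(X=2,Y=2) ✓

Yes, X and Y are independent: every cell factors, so I(X;Y) = 0 bits.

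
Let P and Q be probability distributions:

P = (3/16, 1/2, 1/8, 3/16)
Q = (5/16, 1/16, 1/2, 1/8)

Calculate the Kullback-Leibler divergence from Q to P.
D(P||Q) = Σ P(i) log₂(P(i)/Q(i))
  i=0: (3/16) × log₂((3/16)/(5/16)) = (3/16) × log₂(3/5) = -0.1382
  i=1: (1/2) × log₂((1/2)/(1/16)) = (1/2) × log₂(8) = 1.5000
  i=2: (1/8) × log₂((1/8)/(1/2)) = (1/8) × log₂(1/4) = -0.2500
  i=3: (3/16) × log₂((3/16)/(1/8)) = (3/16) × log₂(3/2) = 0.1097
D(P||Q) = -0.1382 + 1.5000 - 0.2500 + 0.1097
  = 1.2215 bits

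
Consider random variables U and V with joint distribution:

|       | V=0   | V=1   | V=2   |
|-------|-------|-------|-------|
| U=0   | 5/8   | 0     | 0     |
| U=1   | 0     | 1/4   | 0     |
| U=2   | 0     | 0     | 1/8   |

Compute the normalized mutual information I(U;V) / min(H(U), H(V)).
Marginal P(U) (row sums):
  P(U=0) = 5/8 + 0 + 0 = 5/8
  P(U=1) = 0 + 1/4 + 0 = 1/4
  P(U=2) = 0 + 0 + 1/8 = 1/8
Marginal P(V) (column sums):
  P(V=0) = 5/8 + 0 + 0 = 5/8
  P(V=1) = 0 + 1/4 + 0 = 1/4
  P(V=2) = 0 + 0 + 1/8 = 1/8

H(U) = -[(5/8)·log₂(5/8) + (1/4)·log₂(1/4) + (1/8)·log₂(1/8)]
  = 0.4238 + 0.5000 + 0.3750
  = 1.2988 bits
H(V) = -[(5/8)·log₂(5/8) + (1/4)·log₂(1/4) + (1/8)·log₂(1/8)]
  = 0.4238 + 0.5000 + 0.3750
  = 1.2988 bits
H(U,V) = -[(5/8)·log₂(5/8) + (1/4)·log₂(1/4) + (1/8)·log₂(1/8)]
  = 0.4238 + 0.5000 + 0.3750
  = 1.2988 bits

I(U;V) = H(U) + H(V) - H(U,V)
  = 1.2988 + 1.2988 - 1.2988
  = 1.2988 bits

min(H(U), H(V)) = min(1.2988, 1.2988) = 1.2988 bits
Normalized MI = 1.2988 / 1.2988 = 1.0000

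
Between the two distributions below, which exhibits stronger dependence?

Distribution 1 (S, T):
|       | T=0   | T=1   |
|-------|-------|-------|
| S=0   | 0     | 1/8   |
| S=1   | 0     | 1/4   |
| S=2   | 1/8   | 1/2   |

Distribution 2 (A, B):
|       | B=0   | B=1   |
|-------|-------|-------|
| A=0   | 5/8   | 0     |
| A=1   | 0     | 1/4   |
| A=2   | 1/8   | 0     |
Distribution 1 (S, T):
Marginal P(S) (row sums):
  P(S=0) = 0 + 1/8 = 1/8
  P(S=1) = 0 + 1/4 = 1/4
  P(S=2) = 1/8 + 1/2 = 5/8
Marginal P(T) (column sums):
  P(T=0) = 0 + 0 + 1/8 = 1/8
  P(T=1) = 1/8 + 1/4 + 1/2 = 7/8

H(S) = -[(1/8)·log₂(1/8) + (1/4)·log₂(1/4) + (5/8)·log₂(5/8)]
  = 0.3750 + 0.5000 + 0.4238
  = 1.2988 bits
H(T) = -[(1/8)·log₂(1/8) + (7/8)·log₂(7/8)]
  = 0.3750 + 0.1686
  = 0.5436 bits
H(S,T) = -[(1/8)·log₂(1/8) + (1/4)·log₂(1/4) + (1/8)·log₂(1/8) + (1/2)·log₂(1/2)]
  = 0.3750 + 0.5000 + 0.3750 + 0.5000
  = 1.7500 bits

I(S;T) = H(S) + H(T) - H(S,T)
  = 1.2988 + 0.5436 - 1.7500
  = 0.0924 bits

Distribution 2 (A, B):
Marginal P(A) (row sums):
  P(A=0) = 5/8 + 0 = 5/8
  P(A=1) = 0 + 1/4 = 1/4
  P(A=2) = 1/8 + 0 = 1/8
Marginal P(B) (column sums):
  P(B=0) = 5/8 + 0 + 1/8 = 3/4
  P(B=1) = 0 + 1/4 + 0 = 1/4

H(A) = -[(5/8)·log₂(5/8) + (1/4)·log₂(1/4) + (1/8)·log₂(1/8)]
  = 0.4238 + 0.5000 + 0.3750
  = 1.2988 bits
H(B) = -[(3/4)·log₂(3/4) + (1/4)·log₂(1/4)]
  = 0.3113 + 0.5000
  = 0.8113 bits
H(A,B) = -[(5/8)·log₂(5/8) + (1/4)·log₂(1/4) + (1/8)·log₂(1/8)]
  = 0.4238 + 0.5000 + 0.3750
  = 1.2988 bits

I(A;B) = H(A) + H(B) - H(A,B)
  = 1.2988 + 0.8113 - 1.2988
  = 0.8113 bits

I(A;B) = 0.8113 bits > I(S;T) = 0.0924 bits, so (A, B) has the higher mutual information (stronger dependence).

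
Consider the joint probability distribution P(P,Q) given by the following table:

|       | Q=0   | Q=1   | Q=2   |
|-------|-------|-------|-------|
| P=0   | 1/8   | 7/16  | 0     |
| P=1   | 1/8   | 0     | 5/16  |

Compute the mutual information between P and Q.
Marginal P(P) (row sums):
  P(P=0) = 1/8 + 7/16 + 0 = 9/16
  P(P=1) = 1/8 + 0 + 5/16 = 7/16
Marginal P(Q) (column sums):
  P(Q=0) = 1/8 + 1/8 = 1/4
  P(Q=1) = 7/16 + 0 = 7/16
  P(Q=2) = 0 + 5/16 = 5/16

H(P) = -[(9/16)·log₂(9/16) + (7/16)·log₂(7/16)]
  = 0.4669 + 0.5218
  = 0.9887 bits
H(Q) = -[(1/4)·log₂(1/4) + (7/16)·log₂(7/16) + (5/16)·log₂(5/16)]
  = 0.5000 + 0.5218 + 0.5244
  = 1.5462 bits
H(P,Q) = -[(1/8)·log₂(1/8) + (7/16)·log₂(7/16) + (1/8)·log₂(1/8) + (5/16)·log₂(5/16)]
  = 0.3750 + 0.5218 + 0.3750 + 0.5244
  = 1.7962 bits

I(P;Q) = H(P) + H(Q) - H(P,Q)
  = 0.9887 + 1.5462 - 1.7962
  = 0.7387 bits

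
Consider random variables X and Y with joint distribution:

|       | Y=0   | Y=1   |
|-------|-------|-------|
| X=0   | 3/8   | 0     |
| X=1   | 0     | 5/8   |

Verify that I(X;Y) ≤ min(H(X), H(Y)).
Marginal P(X) (row sums):
  P(X=0) = 3/8 + 0 = 3/8
  P(X=1) = 0 + 5/8 = 5/8
Marginal P(Y) (column sums):
  P(Y=0) = 3/8 + 0 = 3/8
  P(Y=1) = 0 + 5/8 = 5/8

H(X) = -[(3/8)·log₂(3/8) + (5/8)·log₂(5/8)]
  = 0.5306 + 0.4238
  = 0.9544 bits
H(Y) = -[(3/8)·log₂(3/8) + (5/8)·log₂(5/8)]
  = 0.5306 + 0.4238
  = 0.9544 bits
H(X,Y) = -[(3/8)·log₂(3/8) + (5/8)·log₂(5/8)]
  = 0.5306 + 0.4238
  = 0.9544 bits

I(X;Y) = H(X) + H(Y) - H(X,Y)
  = 0.9544 + 0.9544 - 0.9544
  = 0.9544 bits

min(H(X), H(Y)) = min(0.9544, 0.9544) = 0.9544 bits
Since 0.9544 ≤ 0.9544, the bound is satisfied ✓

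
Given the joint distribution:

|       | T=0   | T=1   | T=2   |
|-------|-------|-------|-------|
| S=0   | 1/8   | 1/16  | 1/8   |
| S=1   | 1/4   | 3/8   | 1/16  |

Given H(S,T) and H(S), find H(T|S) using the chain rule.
From the chain rule: H(S,T) = H(S) + H(T|S)
Therefore: H(T|S) = H(S,T) - H(S)

H(S,T) = -[(1/8)·log₂(1/8) + (1/16)·log₂(1/16) + (1/8)·log₂(1/8) + (1/4)·log₂(1/4) + (3/8)·log₂(3/8) + (1/16)·log₂(1/16)]
  = 0.3750 + 0.2500 + 0.3750 + 0.5000 + 0.5306 + 0.2500
  = 2.2806 bits
Marginal P(S) (row sums):
  P(S=0) = 1/8 + 1/16 + 1/8 = 5/16
  P(S=1) = 1/4 + 3/8 + 1/16 = 11/16
H(S) = -[(5/16)·log₂(5/16) + (11/16)·log₂(11/16)]
  = 0.5244 + 0.3716
  = 0.8960 bits

H(T|S) = 2.2806 - 0.8960 = 1.3846 bits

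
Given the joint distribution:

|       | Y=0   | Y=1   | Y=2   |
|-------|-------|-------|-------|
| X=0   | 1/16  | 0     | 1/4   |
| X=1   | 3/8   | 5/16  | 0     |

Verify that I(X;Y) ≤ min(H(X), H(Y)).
Marginal P(X) (row sums):
  P(X=0) = 1/16 + 0 + 1/4 = 5/16
  P(X=1) = 3/8 + 5/16 + 0 = 11/16
Marginal P(Y) (column sums):
  P(Y=0) = 1/16 + 3/8 = 7/16
  P(Y=1) = 0 + 5/16 = 5/16
  P(Y=2) = 1/4 + 0 = 1/4

H(X) = -[(5/16)·log₂(5/16) + (11/16)·log₂(11/16)]
  = 0.5244 + 0.3716
  = 0.8960 bits
H(Y) = -[(7/16)·log₂(7/16) + (5/16)·log₂(5/16) + (1/4)·log₂(1/4)]
  = 0.5218 + 0.5244 + 0.5000
  = 1.5462 bits
H(X,Y) = -[(1/16)·log₂(1/16) + (1/4)·log₂(1/4) + (3/8)·log₂(3/8) + (5/16)·log₂(5/16)]
  = 0.2500 + 0.5000 + 0.5306 + 0.5244
  = 1.8050 bits

I(X;Y) = H(X) + H(Y) - H(X,Y)
  = 0.8960 + 1.5462 - 1.8050
  = 0.6372 bits

min(H(X), H(Y)) = min(0.8960, 1.5462) = 0.8960 bits
Since 0.6372 ≤ 0.8960, the bound is satisfied ✓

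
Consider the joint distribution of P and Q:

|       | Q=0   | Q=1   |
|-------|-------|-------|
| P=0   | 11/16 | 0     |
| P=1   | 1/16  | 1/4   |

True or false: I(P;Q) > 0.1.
Marginal P(P) (row sums):
  P(P=0) = 11/16 + 0 = 11/16
  P(P=1) = 1/16 + 1/4 = 5/16
Marginal P(Q) (column sums):
  P(Q=0) = 11/16 + 1/16 = 3/4
  P(Q=1) = 0 + 1/4 = 1/4

H(P) = -[(11/16)·log₂(11/16) + (5/16)·log₂(5/16)]
  = 0.3716 + 0.5244
  = 0.8960 bits
H(Q) = -[(3/4)·log₂(3/4) + (1/4)·log₂(1/4)]
  = 0.3113 + 0.5000
  = 0.8113 bits
H(P,Q) = -[(11/16)·log₂(11/16) + (1/16)·log₂(1/16) + (1/4)·log₂(1/4)]
  = 0.3716 + 0.2500 + 0.5000
  = 1.1216 bits

I(P;Q) = H(P) + H(Q) - H(P,Q)
  = 0.8960 + 0.8113 - 1.1216
  = 0.5857 bits

True. I(P;Q) = 0.5857 bits, which is > 0.1 bits.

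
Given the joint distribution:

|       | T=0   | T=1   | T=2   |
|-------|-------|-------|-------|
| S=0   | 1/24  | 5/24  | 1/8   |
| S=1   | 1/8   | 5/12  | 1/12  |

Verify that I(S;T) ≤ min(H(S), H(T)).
Marginal P(S) (row sums):
  P(S=0) = 1/24 + 5/24 + 1/8 = 3/8
  P(S=1) = 1/8 + 5/12 + 1/12 = 5/8
Marginal P(T) (column sums):
  P(T=0) = 1/24 + 1/8 = 1/6
  P(T=1) = 5/24 + 5/12 = 5/8
  P(T=2) = 1/8 + 1/12 = 5/24

H(S) = -[(3/8)·log₂(3/8) + (5/8)·log₂(5/8)]
  = 0.5306 + 0.4238
  = 0.9544 bits
H(T) = -[(1/6)·log₂(1/6) + (5/8)·log₂(5/8) + (5/24)·log₂(5/24)]
  = 0.4308 + 0.4238 + 0.4715
  = 1.3261 bits
H(S,T) = -[(1/24)·log₂(1/24) + (5/24)·log₂(5/24) + (1/8)·log₂(1/8) + (1/8)·log₂(1/8) + (5/12)·log₂(5/12) + (1/12)·log₂(1/12)]
  = 0.1910 + 0.4715 + 0.3750 + 0.3750 + 0.5263 + 0.2987
  = 2.2375 bits

I(S;T) = H(S) + H(T) - H(S,T)
  = 0.9544 + 1.3261 - 2.2375
  = 0.0430 bits

min(H(S), H(T)) = min(0.9544, 1.3261) = 0.9544 bits
Since 0.0430 ≤ 0.9544, the bound is satisfied ✓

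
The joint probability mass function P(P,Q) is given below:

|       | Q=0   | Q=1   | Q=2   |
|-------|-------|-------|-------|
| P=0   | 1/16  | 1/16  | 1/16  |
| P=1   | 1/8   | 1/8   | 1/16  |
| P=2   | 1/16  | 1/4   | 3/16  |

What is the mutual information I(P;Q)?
Marginal P(P) (row sums):
  P(P=0) = 1/16 + 1/16 + 1/16 = 3/16
  P(P=1) = 1/8 + 1/8 + 1/16 = 5/16
  P(P=2) = 1/16 + 1/4 + 3/16 = 1/2
Marginal P(Q) (column sums):
  P(Q=0) = 1/16 + 1/8 + 1/16 = 1/4
  P(Q=1) = 1/16 + 1/8 + 1/4 = 7/16
  P(Q=2) = 1/16 + 1/16 + 3/16 = 5/16

H(P) = -[(3/16)·log₂(3/16) + (5/16)·log₂(5/16) + (1/2)·log₂(1/2)]
  = 0.4528 + 0.5244 + 0.5000
  = 1.4772 bits
H(Q) = -[(1/4)·log₂(1/4) + (7/16)·log₂(7/16) + (5/16)·log₂(5/16)]
  = 0.5000 + 0.5218 + 0.5244
  = 1.5462 bits
H(P,Q) = -[(1/16)·log₂(1/16) + (1/16)·log₂(1/16) + (1/16)·log₂(1/16) + (1/8)·log₂(1/8) + (1/8)·log₂(1/8) + (1/16)·log₂(1/16) + (1/16)·log₂(1/16) + (1/4)·log₂(1/4) + (3/16)·log₂(3/16)]
  = 0.2500 + 0.2500 + 0.2500 + 0.3750 + 0.3750 + 0.2500 + 0.2500 + 0.5000 + 0.4528
  = 2.9528 bits

I(P;Q) = H(P) + H(Q) - H(P,Q)
  = 1.4772 + 1.5462 - 2.9528
  = 0.0706 bits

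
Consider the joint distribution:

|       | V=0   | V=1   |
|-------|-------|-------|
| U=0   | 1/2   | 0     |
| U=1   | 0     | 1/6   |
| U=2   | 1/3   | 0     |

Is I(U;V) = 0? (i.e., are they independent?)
Marginal P(U) (row sums):
  P(U=0) = 1/2 + 0 = 1/2
  P(U=1) = 0 + 1/6 = 1/6
  P(U=2) = 1/3 + 0 = 1/3
Marginal P(V) (column sums):
  P(V=0) = 1/2 + 0 + 1/3 = 5/6
  P(V=1) = 0 + 1/6 + 0 = 1/6

U and V are independent iff P(U=i,V=j) = P(U=i)·P(V=j) for every cell.
  P(U=0)·P(V=0) = 1/2 × 5/6 = 5/12, but P(U=0,V=0) = 1/2 ✗

No, U and V are not independent. Quantitatively, I(U;V) > 0:

H(U) = -[(1/2)·log₂(1/2) + (1/6)·log₂(1/6) + (1/3)·log₂(1/3)]
  = 0.5000 + 0.4308 + 0.5283
  = 1.4591 bits
H(V) = -[(5/6)·log₂(5/6) + (1/6)·log₂(1/6)]
  = 0.2192 + 0.4308
  = 0.6500 bits
H(U,V) = -[(1/2)·log₂(1/2) + (1/6)·log₂(1/6) + (1/3)·log₂(1/3)]
  = 0.5000 + 0.4308 + 0.5283
  = 1.4591 bits
I(U;V) = H(U) + H(V) - H(U,V) = 1.4591 + 0.6500 - 1.4591 = 0.6500 bits > 0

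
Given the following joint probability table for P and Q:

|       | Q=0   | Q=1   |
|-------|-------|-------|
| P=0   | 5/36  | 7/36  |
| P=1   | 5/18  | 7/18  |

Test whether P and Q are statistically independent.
Marginal P(P) (row sums):
  P(P=0) = 5/36 + 7/36 = 1/3
  P(P=1) = 5/18 + 7/18 = 2/3
Marginal P(Q) (column sums):
  P(Q=0) = 5/36 + 5/18 = 5/12
  P(Q=1) = 7/36 + 7/18 = 7/12

P and Q are independent iff P(P=i,Q=j) = P(P=i)·P(Q=j) for every cell.
  P(P=0)·P(Q=0) = 1/3 × 5/12 = 5/36 = P(P=0,Q=0) ✓
  P(P=0)·P(Q=1) = 1/3 × 7/12 = 7/36 = P(P=0,Q=1) ✓
  P(P=1)·P(Q=0) = 2/3 × 5/12 = 5/18 = P(P=1,Q=0) ✓
  P(P=1)·P(Q=1) = 2/3 × 7/12 = 7/18 = P(P=1,Q=1) ✓

Yes, P and Q are independent: every cell factors, so I(P;Q) = 0 bits.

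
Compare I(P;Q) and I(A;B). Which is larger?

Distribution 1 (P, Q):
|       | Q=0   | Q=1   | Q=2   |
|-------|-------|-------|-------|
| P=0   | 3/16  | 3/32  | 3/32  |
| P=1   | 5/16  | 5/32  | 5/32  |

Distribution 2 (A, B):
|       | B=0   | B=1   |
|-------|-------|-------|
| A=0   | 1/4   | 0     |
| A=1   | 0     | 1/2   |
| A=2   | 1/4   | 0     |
Distribution 1 (P, Q):
Marginal P(P) (row sums):
  P(P=0) = 3/16 + 3/32 + 3/32 = 3/8
  P(P=1) = 5/16 + 5/32 + 5/32 = 5/8
Marginal P(Q) (column sums):
  P(Q=0) = 3/16 + 5/16 = 1/2
  P(Q=1) = 3/32 + 5/32 = 1/4
  P(Q=2) = 3/32 + 5/32 = 1/4

H(P) = -[(3/8)·log₂(3/8) + (5/8)·log₂(5/8)]
  = 0.5306 + 0.4238
  = 0.9544 bits
H(Q) = -[(1/2)·log₂(1/2) + (1/4)·log₂(1/4) + (1/4)·log₂(1/4)]
  = 0.5000 + 0.5000 + 0.5000
  = 1.5000 bits
H(P,Q) = -[(3/16)·log₂(3/16) + (3/32)·log₂(3/32) + (3/32)·log₂(3/32) + (5/16)·log₂(5/16) + (5/32)·log₂(5/32) + (5/32)·log₂(5/32)]
  = 0.4528 + 0.3202 + 0.3202 + 0.5244 + 0.4184 + 0.4184
  = 2.4544 bits

I(P;Q) = H(P) + H(Q) - H(P,Q)
  = 0.9544 + 1.5000 - 2.4544
  = 0.0000 bits

Distribution 2 (A, B):
Marginal P(A) (row sums):
  P(A=0) = 1/4 + 0 = 1/4
  P(A=1) = 0 + 1/2 = 1/2
  P(A=2) = 1/4 + 0 = 1/4
Marginal P(B) (column sums):
  P(B=0) = 1/4 + 0 + 1/4 = 1/2
  P(B=1) = 0 + 1/2 + 0 = 1/2

H(A) = -[(1/4)·log₂(1/4) + (1/2)·log₂(1/2) + (1/4)·log₂(1/4)]
  = 0.5000 + 0.5000 + 0.5000
  = 1.5000 bits
H(B) = -[(1/2)·log₂(1/2) + (1/2)·log₂(1/2)]
  = 0.5000 + 0.5000
  = 1.0000 bits
H(A,B) = -[(1/4)·log₂(1/4) + (1/2)·log₂(1/2) + (1/4)·log₂(1/4)]
  = 0.5000 + 0.5000 + 0.5000
  = 1.5000 bits

I(A;B) = H(A) + H(B) - H(A,B)
  = 1.5000 + 1.0000 - 1.5000
  = 1.0000 bits

I(A;B) = 1.0000 bits > I(P;Q) = 0.0000 bits, so (A, B) has the higher mutual information (stronger dependence).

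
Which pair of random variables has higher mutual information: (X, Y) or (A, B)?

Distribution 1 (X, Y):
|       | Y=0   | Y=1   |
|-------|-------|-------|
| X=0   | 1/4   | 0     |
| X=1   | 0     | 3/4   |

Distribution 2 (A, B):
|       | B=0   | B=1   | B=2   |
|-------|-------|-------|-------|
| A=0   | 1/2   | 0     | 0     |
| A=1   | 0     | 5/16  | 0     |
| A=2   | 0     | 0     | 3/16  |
Distribution 1 (X, Y):
Marginal P(X) (row sums):
  P(X=0) = 1/4 + 0 = 1/4
  P(X=1) = 0 + 3/4 = 3/4
Marginal P(Y) (column sums):
  P(Y=0) = 1/4 + 0 = 1/4
  P(Y=1) = 0 + 3/4 = 3/4

H(X) = -[(1/4)·log₂(1/4) + (3/4)·log₂(3/4)]
  = 0.5000 + 0.3113
  = 0.8113 bits
H(Y) = -[(1/4)·log₂(1/4) + (3/4)·log₂(3/4)]
  = 0.5000 + 0.3113
  = 0.8113 bits
H(X,Y) = -[(1/4)·log₂(1/4) + (3/4)·log₂(3/4)]
  = 0.5000 + 0.3113
  = 0.8113 bits

I(X;Y) = H(X) + H(Y) - H(X,Y)
  = 0.8113 + 0.8113 - 0.8113
  = 0.8113 bits

Distribution 2 (A, B):
Marginal P(A) (row sums):
  P(A=0) = 1/2 + 0 + 0 = 1/2
  P(A=1) = 0 + 5/16 + 0 = 5/16
  P(A=2) = 0 + 0 + 3/16 = 3/16
Marginal P(B) (column sums):
  P(B=0) = 1/2 + 0 + 0 = 1/2
  P(B=1) = 0 + 5/16 + 0 = 5/16
  P(B=2) = 0 + 0 + 3/16 = 3/16

H(A) = -[(1/2)·log₂(1/2) + (5/16)·log₂(5/16) + (3/16)·log₂(3/16)]
  = 0.5000 + 0.5244 + 0.4528
  = 1.4772 bits
H(B) = -[(1/2)·log₂(1/2) + (5/16)·log₂(5/16) + (3/16)·log₂(3/16)]
  = 0.5000 + 0.5244 + 0.4528
  = 1.4772 bits
H(A,B) = -[(1/2)·log₂(1/2) + (5/16)·log₂(5/16) + (3/16)·log₂(3/16)]
  = 0.5000 + 0.5244 + 0.4528
  = 1.4772 bits

I(A;B) = H(A) + H(B) - H(A,B)
  = 1.4772 + 1.4772 - 1.4772
  = 1.4772 bits

I(A;B) = 1.4772 bits > I(X;Y) = 0.8113 bits, so (A, B) has the higher mutual information (stronger dependence).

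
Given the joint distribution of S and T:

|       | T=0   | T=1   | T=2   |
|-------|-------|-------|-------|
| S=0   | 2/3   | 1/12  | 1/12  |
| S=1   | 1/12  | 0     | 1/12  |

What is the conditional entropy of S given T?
Marginal P(T) (column sums):
  P(T=0) = 2/3 + 1/12 = 3/4
  P(T=1) = 1/12 + 0 = 1/12
  P(T=2) = 1/12 + 1/12 = 1/6

H(S|T) = -Σ P(S,T)·log₂ P(S|T), where P(S|T) = P(S,T) / P(T)
  (cells with P(S,T) = 0 contribute 0)
  (S=0,T=0): P(S|T) = (2/3)/(3/4) = 8/9;  -(2/3)·log₂(8/9) = 0.1133
  (S=0,T=1): P(S|T) = (1/12)/(1/12) = 1;  -(1/12)·log₂(1) = 0.0000
  (S=0,T=2): P(S|T) = (1/12)/(1/6) = 1/2;  -(1/12)·log₂(1/2) = 0.0833
  (S=1,T=0): P(S|T) = (1/12)/(3/4) = 1/9;  -(1/12)·log₂(1/9) = 0.2642
  (S=1,T=2): P(S|T) = (1/12)/(1/6) = 1/2;  -(1/12)·log₂(1/2) = 0.0833
H(S|T) = 0.1133 + 0.0000 + 0.0833 + 0.2642 + 0.0833
  = 0.5441 bits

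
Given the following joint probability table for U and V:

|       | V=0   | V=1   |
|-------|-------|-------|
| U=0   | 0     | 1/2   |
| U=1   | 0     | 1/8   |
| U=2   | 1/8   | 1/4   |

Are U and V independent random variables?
Marginal P(U) (row sums):
  P(U=0) = 0 + 1/2 = 1/2
  P(U=1) = 0 + 1/8 = 1/8
  P(U=2) = 1/8 + 1/4 = 3/8
Marginal P(V) (column sums):
  P(V=0) = 0 + 0 + 1/8 = 1/8
  P(V=1) = 1/2 + 1/8 + 1/4 = 7/8

U and V are independent iff P(U=i,V=j) = P(U=i)·P(V=j) for every cell.
  P(U=0)·P(V=0) = 1/2 × 1/8 = 1/16, but P(U=0,V=0) = 0 ✗

No, U and V are not independent. Quantitatively, I(U;V) > 0:

H(U) = -[(1/2)·log₂(1/2) + (1/8)·log₂(1/8) + (3/8)·log₂(3/8)]
  = 0.5000 + 0.3750 + 0.5306
  = 1.4056 bits
H(V) = -[(1/8)·log₂(1/8) + (7/8)·log₂(7/8)]
  = 0.3750 + 0.1686
  = 0.5436 bits
H(U,V) = -[(1/2)·log₂(1/2) + (1/8)·log₂(1/8) + (1/8)·log₂(1/8) + (1/4)·log₂(1/4)]
  = 0.5000 + 0.3750 + 0.3750 + 0.5000
  = 1.7500 bits
I(U;V) = H(U) + H(V) - H(U,V) = 1.4056 + 0.5436 - 1.7500 = 0.1992 bits > 0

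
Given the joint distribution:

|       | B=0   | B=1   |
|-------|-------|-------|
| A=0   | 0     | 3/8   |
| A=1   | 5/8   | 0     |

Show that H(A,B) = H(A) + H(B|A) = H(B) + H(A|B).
Marginal P(A) (row sums):
  P(A=0) = 0 + 3/8 = 3/8
  P(A=1) = 5/8 + 0 = 5/8
Marginal P(B) (column sums):
  P(B=0) = 0 + 5/8 = 5/8
  P(B=1) = 3/8 + 0 = 3/8

Decomposition 1: H(A) + H(B|A)
H(A) = -[(3/8)·log₂(3/8) + (5/8)·log₂(5/8)]
  = 0.5306 + 0.4238
  = 0.9544 bits
H(B|A) = -Σ P(A,B)·log₂ P(B|A), where P(B|A) = P(A,B) / P(A)
  (cells with P(A,B) = 0 contribute 0)
  (A=0,B=1): P(B|A) = (3/8)/(3/8) = 1;  -(3/8)·log₂(1) = 0.0000
  (A=1,B=0): P(B|A) = (5/8)/(5/8) = 1;  -(5/8)·log₂(1) = 0.0000
H(B|A) = 0.0000 + 0.0000
  = 0.0000 bits
H(A) + H(B|A) = 0.9544 + 0.0000 = 0.9544 bits

Decomposition 2: H(B) + H(A|B)
H(B) = -[(5/8)·log₂(5/8) + (3/8)·log₂(3/8)]
  = 0.4238 + 0.5306
  = 0.9544 bits
H(A|B) = -Σ P(A,B)·log₂ P(A|B), where P(A|B) = P(A,B) / P(B)
  (cells with P(A,B) = 0 contribute 0)
  (A=0,B=1): P(A|B) = (3/8)/(3/8) = 1;  -(3/8)·log₂(1) = 0.0000
  (A=1,B=0): P(A|B) = (5/8)/(5/8) = 1;  -(5/8)·log₂(1) = 0.0000
H(A|B) = 0.0000 + 0.0000
  = 0.0000 bits
H(B) + H(A|B) = 0.9544 + 0.0000 = 0.9544 bits

Direct computation of the joint entropy:
H(A,B) = -[(3/8)·log₂(3/8) + (5/8)·log₂(5/8)]
  = 0.5306 + 0.4238
  = 0.9544 bits

All three agree: H(A,B) = 0.9544 bits ✓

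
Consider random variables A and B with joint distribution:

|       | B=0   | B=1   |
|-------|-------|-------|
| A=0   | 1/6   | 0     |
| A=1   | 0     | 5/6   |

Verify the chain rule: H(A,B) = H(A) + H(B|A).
Left side:
H(A,B) = -[(1/6)·log₂(1/6) + (5/6)·log₂(5/6)]
  = 0.4308 + 0.2192
  = 0.6500 bits

Right side:
Marginal P(A) (row sums):
  P(A=0) = 1/6 + 0 = 1/6
  P(A=1) = 0 + 5/6 = 5/6
H(A) = -[(1/6)·log₂(1/6) + (5/6)·log₂(5/6)]
  = 0.4308 + 0.2192
  = 0.6500 bits
H(B|A) = -Σ P(A,B)·log₂ P(B|A), where P(B|A) = P(A,B) / P(A)
  (cells with P(A,B) = 0 contribute 0)
  (A=0,B=0): P(B|A) = (1/6)/(1/6) = 1;  -(1/6)·log₂(1) = 0.0000
  (A=1,B=1): P(B|A) = (5/6)/(5/6) = 1;  -(5/6)·log₂(1) = 0.0000
H(B|A) = 0.0000 + 0.0000
  = 0.0000 bits
H(A) + H(B|A) = 0.6500 + 0.0000 = 0.6500 bits

Both sides equal 0.6500 bits, so the chain rule holds ✓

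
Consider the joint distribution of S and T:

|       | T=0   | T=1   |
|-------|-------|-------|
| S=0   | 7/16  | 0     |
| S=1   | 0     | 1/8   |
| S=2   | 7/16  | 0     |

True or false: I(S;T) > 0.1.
Marginal P(S) (row sums):
  P(S=0) = 7/16 + 0 = 7/16
  P(S=1) = 0 + 1/8 = 1/8
  P(S=2) = 7/16 + 0 = 7/16
Marginal P(T) (column sums):
  P(T=0) = 7/16 + 0 + 7/16 = 7/8
  P(T=1) = 0 + 1/8 + 0 = 1/8

H(S) = -[(7/16)·log₂(7/16) + (1/8)·log₂(1/8) + (7/16)·log₂(7/16)]
  = 0.5218 + 0.3750 + 0.5218
  = 1.4186 bits
H(T) = -[(7/8)·log₂(7/8) + (1/8)·log₂(1/8)]
  = 0.1686 + 0.3750
  = 0.5436 bits
H(S,T) = -[(7/16)·log₂(7/16) + (1/8)·log₂(1/8) + (7/16)·log₂(7/16)]
  = 0.5218 + 0.3750 + 0.5218
  = 1.4186 bits

I(S;T) = H(S) + H(T) - H(S,T)
  = 1.4186 + 0.5436 - 1.4186
  = 0.5436 bits

True. I(S;T) = 0.5436 bits, which is > 0.1 bits.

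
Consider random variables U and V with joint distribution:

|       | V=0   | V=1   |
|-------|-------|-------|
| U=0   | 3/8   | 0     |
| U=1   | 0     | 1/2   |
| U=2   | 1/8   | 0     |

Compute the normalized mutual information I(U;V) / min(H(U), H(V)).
Marginal P(U) (row sums):
  P(U=0) = 3/8 + 0 = 3/8
  P(U=1) = 0 + 1/2 = 1/2
  P(U=2) = 1/8 + 0 = 1/8
Marginal P(V) (column sums):
  P(V=0) = 3/8 + 0 + 1/8 = 1/2
  P(V=1) = 0 + 1/2 + 0 = 1/2

H(U) = -[(3/8)·log₂(3/8) + (1/2)·log₂(1/2) + (1/8)·log₂(1/8)]
  = 0.5306 + 0.5000 + 0.3750
  = 1.4056 bits
H(V) = -[(1/2)·log₂(1/2) + (1/2)·log₂(1/2)]
  = 0.5000 + 0.5000
  = 1.0000 bits
H(U,V) = -[(3/8)·log₂(3/8) + (1/2)·log₂(1/2) + (1/8)·log₂(1/8)]
  = 0.5306 + 0.5000 + 0.3750
  = 1.4056 bits

I(U;V) = H(U) + H(V) - H(U,V)
  = 1.4056 + 1.0000 - 1.4056
  = 1.0000 bits

min(H(U), H(V)) = min(1.4056, 1.0000) = 1.0000 bits
Normalized MI = 1.0000 / 1.0000 = 1.0000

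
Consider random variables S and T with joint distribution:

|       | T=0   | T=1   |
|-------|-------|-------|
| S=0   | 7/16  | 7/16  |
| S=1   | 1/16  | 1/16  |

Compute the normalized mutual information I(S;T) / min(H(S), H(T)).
Marginal P(S) (row sums):
  P(S=0) = 7/16 + 7/16 = 7/8
  P(S=1) = 1/16 + 1/16 = 1/8
Marginal P(T) (column sums):
  P(T=0) = 7/16 + 1/16 = 1/2
  P(T=1) = 7/16 + 1/16 = 1/2

H(S) = -[(7/8)·log₂(7/8) + (1/8)·log₂(1/8)]
  = 0.1686 + 0.3750
  = 0.5436 bits
H(T) = -[(1/2)·log₂(1/2) + (1/2)·log₂(1/2)]
  = 0.5000 + 0.5000
  = 1.0000 bits
H(S,T) = -[(7/16)·log₂(7/16) + (7/16)·log₂(7/16) + (1/16)·log₂(1/16) + (1/16)·log₂(1/16)]
  = 0.5218 + 0.5218 + 0.2500 + 0.2500
  = 1.5436 bits

I(S;T) = H(S) + H(T) - H(S,T)
  = 0.5436 + 1.0000 - 1.5436
  = 0.0000 bits

min(H(S), H(T)) = min(0.5436, 1.0000) = 0.5436 bits
Normalized MI = 0.0000 / 0.5436 = 0.0000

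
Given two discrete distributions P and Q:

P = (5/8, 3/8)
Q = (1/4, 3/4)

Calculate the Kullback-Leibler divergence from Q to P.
D(P||Q) = Σ P(i) log₂(P(i)/Q(i))
  i=0: (5/8) × log₂((5/8)/(1/4)) = (5/8) × log₂(5/2) = 0.8262
  i=1: (3/8) × log₂((3/8)/(3/4)) = (3/8) × log₂(1/2) = -0.3750
D(P||Q) = 0.8262 - 0.3750
  = 0.4512 bits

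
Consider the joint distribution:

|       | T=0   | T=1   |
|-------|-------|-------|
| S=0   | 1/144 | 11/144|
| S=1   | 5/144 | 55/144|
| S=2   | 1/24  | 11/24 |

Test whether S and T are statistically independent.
Marginal P(S) (row sums):
  P(S=0) = 1/144 + 11/144 = 1/12
  P(S=1) = 5/144 + 55/144 = 5/12
  P(S=2) = 1/24 + 11/24 = 1/2
Marginal P(T) (column sums):
  P(T=0) = 1/144 + 5/144 + 1/24 = 1/12
  P(T=1) = 11/144 + 55/144 + 11/24 = 11/12

S and T are independent iff P(S=i,T=j) = P(S=i)·P(T=j) for every cell.
  P(S=0)·P(T=0) = 1/12 × 1/12 = 1/144 = P(S=0,T=0) ✓
  P(S=0)·P(T=1) = 1/12 × 11/12 = 11/144 = P(S=0,T=1) ✓
  P(S=1)·P(T=0) = 5/12 × 1/12 = 5/144 = P(S=1,T=0) ✓
  P(S=1)·P(T=1) = 5/12 × 11/12 = 55/144 = P(S=1,T=1) ✓
  P(S=2)·P(T=0) = 1/2 × 1/12 = 1/24 = P(S=2,T=0) ✓
  P(S=2)·P(T=1) = 1/2 × 11/12 = 11/24 = P(S=2,T=1) ✓

Yes, S and T are independent: every cell factors, so I(S;T) = 0 bits.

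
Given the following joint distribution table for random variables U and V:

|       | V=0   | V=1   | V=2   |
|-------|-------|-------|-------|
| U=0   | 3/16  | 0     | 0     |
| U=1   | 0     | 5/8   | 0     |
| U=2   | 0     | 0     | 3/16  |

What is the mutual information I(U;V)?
Marginal P(U) (row sums):
  P(U=0) = 3/16 + 0 + 0 = 3/16
  P(U=1) = 0 + 5/8 + 0 = 5/8
  P(U=2) = 0 + 0 + 3/16 = 3/16
Marginal P(V) (column sums):
  P(V=0) = 3/16 + 0 + 0 = 3/16
  P(V=1) = 0 + 5/8 + 0 = 5/8
  P(V=2) = 0 + 0 + 3/16 = 3/16

H(U) = -[(3/16)·log₂(3/16) + (5/8)·log₂(5/8) + (3/16)·log₂(3/16)]
  = 0.4528 + 0.4238 + 0.4528
  = 1.3294 bits
H(V) = -[(3/16)·log₂(3/16) + (5/8)·log₂(5/8) + (3/16)·log₂(3/16)]
  = 0.4528 + 0.4238 + 0.4528
  = 1.3294 bits
H(U,V) = -[(3/16)·log₂(3/16) + (5/8)·log₂(5/8) + (3/16)·log₂(3/16)]
  = 0.4528 + 0.4238 + 0.4528
  = 1.3294 bits

I(U;V) = H(U) + H(V) - H(U,V)
  = 1.3294 + 1.3294 - 1.3294
  = 1.3294 bits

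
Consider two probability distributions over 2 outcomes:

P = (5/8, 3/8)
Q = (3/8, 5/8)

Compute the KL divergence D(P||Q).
D(P||Q) = Σ P(i) log₂(P(i)/Q(i))
  i=0: (5/8) × log₂((5/8)/(3/8)) = (5/8) × log₂(5/3) = 0.4606
  i=1: (3/8) × log₂((3/8)/(5/8)) = (3/8) × log₂(3/5) = -0.2764
D(P||Q) = 0.4606 - 0.2764
  = 0.1842 bits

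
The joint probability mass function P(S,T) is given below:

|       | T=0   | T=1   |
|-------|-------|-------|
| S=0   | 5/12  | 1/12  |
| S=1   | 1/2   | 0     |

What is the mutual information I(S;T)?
Marginal P(S) (row sums):
  P(S=0) = 5/12 + 1/12 = 1/2
  P(S=1) = 1/2 + 0 = 1/2
Marginal P(T) (column sums):
  P(T=0) = 5/12 + 1/2 = 11/12
  P(T=1) = 1/12 + 0 = 1/12

H(S) = -[(1/2)·log₂(1/2) + (1/2)·log₂(1/2)]
  = 0.5000 + 0.5000
  = 1.0000 bits
H(T) = -[(11/12)·log₂(11/12) + (1/12)·log₂(1/12)]
  = 0.1151 + 0.2987
  = 0.4138 bits
H(S,T) = -[(5/12)·log₂(5/12) + (1/12)·log₂(1/12) + (1/2)·log₂(1/2)]
  = 0.5263 + 0.2987 + 0.5000
  = 1.3250 bits

I(S;T) = H(S) + H(T) - H(S,T)
  = 1.0000 + 0.4138 - 1.3250
  = 0.0888 bits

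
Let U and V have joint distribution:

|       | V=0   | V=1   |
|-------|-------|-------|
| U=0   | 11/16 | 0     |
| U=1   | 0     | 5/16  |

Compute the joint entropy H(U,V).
H(U,V) = -Σ P(U,V) log₂ P(U,V), summed over the non-zero cells:
H(U,V) = -[(11/16)·log₂(11/16) + (5/16)·log₂(5/16)]
  = 0.3716 + 0.5244
  = 0.8960 bits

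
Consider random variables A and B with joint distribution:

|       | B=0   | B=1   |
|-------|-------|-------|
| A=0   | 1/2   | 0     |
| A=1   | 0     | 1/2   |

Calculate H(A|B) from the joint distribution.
Marginal P(B) (column sums):
  P(B=0) = 1/2 + 0 = 1/2
  P(B=1) = 0 + 1/2 = 1/2

H(A|B) = -Σ P(A,B)·log₂ P(A|B), where P(A|B) = P(A,B) / P(B)
  (cells with P(A,B) = 0 contribute 0)
  (A=0,B=0): P(A|B) = (1/2)/(1/2) = 1;  -(1/2)·log₂(1) = 0.0000
  (A=1,B=1): P(A|B) = (1/2)/(1/2) = 1;  -(1/2)·log₂(1) = 0.0000
H(A|B) = 0.0000 + 0.0000
  = 0.0000 bits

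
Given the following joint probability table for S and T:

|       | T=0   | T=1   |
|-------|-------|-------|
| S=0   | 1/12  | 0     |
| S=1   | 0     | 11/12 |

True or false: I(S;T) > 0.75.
Marginal P(S) (row sums):
  P(S=0) = 1/12 + 0 = 1/12
  P(S=1) = 0 + 11/12 = 11/12
Marginal P(T) (column sums):
  P(T=0) = 1/12 + 0 = 1/12
  P(T=1) = 0 + 11/12 = 11/12

H(S) = -[(1/12)·log₂(1/12) + (11/12)·log₂(11/12)]
  = 0.2987 + 0.1151
  = 0.4138 bits
H(T) = -[(1/12)·log₂(1/12) + (11/12)·log₂(11/12)]
  = 0.2987 + 0.1151
  = 0.4138 bits
H(S,T) = -[(1/12)·log₂(1/12) + (11/12)·log₂(11/12)]
  = 0.2987 + 0.1151
  = 0.4138 bits

I(S;T) = H(S) + H(T) - H(S,T)
  = 0.4138 + 0.4138 - 0.4138
  = 0.4138 bits

False. I(S;T) = 0.4138 bits, which is ≤ 0.75 bits.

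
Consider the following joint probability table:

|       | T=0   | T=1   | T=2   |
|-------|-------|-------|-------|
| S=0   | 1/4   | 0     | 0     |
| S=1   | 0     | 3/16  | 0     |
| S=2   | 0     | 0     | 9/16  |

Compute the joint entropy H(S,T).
H(S,T) = -Σ P(S,T) log₂ P(S,T), summed over the non-zero cells:
H(S,T) = -[(1/4)·log₂(1/4) + (3/16)·log₂(3/16) + (9/16)·log₂(9/16)]
  = 0.5000 + 0.4528 + 0.4669
  = 1.4197 bits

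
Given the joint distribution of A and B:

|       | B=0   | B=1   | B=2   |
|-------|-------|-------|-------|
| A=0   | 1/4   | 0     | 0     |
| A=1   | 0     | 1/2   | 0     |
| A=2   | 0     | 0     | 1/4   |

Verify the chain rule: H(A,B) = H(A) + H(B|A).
Left side:
H(A,B) = -[(1/4)·log₂(1/4) + (1/2)·log₂(1/2) + (1/4)·log₂(1/4)]
  = 0.5000 + 0.5000 + 0.5000
  = 1.5000 bits

Right side:
Marginal P(A) (row sums):
  P(A=0) = 1/4 + 0 + 0 = 1/4
  P(A=1) = 0 + 1/2 + 0 = 1/2
  P(A=2) = 0 + 0 + 1/4 = 1/4
H(A) = -[(1/4)·log₂(1/4) + (1/2)·log₂(1/2) + (1/4)·log₂(1/4)]
  = 0.5000 + 0.5000 + 0.5000
  = 1.5000 bits
H(B|A) = -Σ P(A,B)·log₂ P(B|A), where P(B|A) = P(A,B) / P(A)
  (cells with P(A,B) = 0 contribute 0)
  (A=0,B=0): P(B|A) = (1/4)/(1/4) = 1;  -(1/4)·log₂(1) = 0.0000
  (A=1,B=1): P(B|A) = (1/2)/(1/2) = 1;  -(1/2)·log₂(1) = 0.0000
  (A=2,B=2): P(B|A) = (1/4)/(1/4) = 1;  -(1/4)·log₂(1) = 0.0000
H(B|A) = 0.0000 + 0.0000 + 0.0000
  = 0.0000 bits
H(A) + H(B|A) = 1.5000 + 0.0000 = 1.5000 bits

Both sides equal 1.5000 bits, so the chain rule holds ✓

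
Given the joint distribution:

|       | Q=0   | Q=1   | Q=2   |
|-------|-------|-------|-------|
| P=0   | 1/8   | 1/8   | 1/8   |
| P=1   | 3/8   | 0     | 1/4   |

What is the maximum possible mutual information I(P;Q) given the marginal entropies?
The upper bound on mutual information is I(P;Q) ≤ min(H(P), H(Q)).

Marginal P(P) (row sums):
  P(P=0) = 1/8 + 1/8 + 1/8 = 3/8
  P(P=1) = 3/8 + 0 + 1/4 = 5/8
Marginal P(Q) (column sums):
  P(Q=0) = 1/8 + 3/8 = 1/2
  P(Q=1) = 1/8 + 0 = 1/8
  P(Q=2) = 1/8 + 1/4 = 3/8

H(P) = -[(3/8)·log₂(3/8) + (5/8)·log₂(5/8)]
  = 0.5306 + 0.4238
  = 0.9544 bits
H(Q) = -[(1/2)·log₂(1/2) + (1/8)·log₂(1/8) + (3/8)·log₂(3/8)]
  = 0.5000 + 0.3750 + 0.5306
  = 1.4056 bits

Maximum possible I(P;Q) = min(0.9544, 1.4056) = 0.9544 bits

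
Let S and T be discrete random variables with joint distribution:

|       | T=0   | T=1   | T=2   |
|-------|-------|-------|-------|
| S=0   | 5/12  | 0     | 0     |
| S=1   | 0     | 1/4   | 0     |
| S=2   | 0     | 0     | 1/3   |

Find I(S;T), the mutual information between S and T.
Marginal P(S) (row sums):
  P(S=0) = 5/12 + 0 + 0 = 5/12
  P(S=1) = 0 + 1/4 + 0 = 1/4
  P(S=2) = 0 + 0 + 1/3 = 1/3
Marginal P(T) (column sums):
  P(T=0) = 5/12 + 0 + 0 = 5/12
  P(T=1) = 0 + 1/4 + 0 = 1/4
  P(T=2) = 0 + 0 + 1/3 = 1/3

H(S) = -[(5/12)·log₂(5/12) + (1/4)·log₂(1/4) + (1/3)·log₂(1/3)]
  = 0.5263 + 0.5000 + 0.5283
  = 1.5546 bits
H(T) = -[(5/12)·log₂(5/12) + (1/4)·log₂(1/4) + (1/3)·log₂(1/3)]
  = 0.5263 + 0.5000 + 0.5283
  = 1.5546 bits
H(S,T) = -[(5/12)·log₂(5/12) + (1/4)·log₂(1/4) + (1/3)·log₂(1/3)]
  = 0.5263 + 0.5000 + 0.5283
  = 1.5546 bits

I(S;T) = H(S) + H(T) - H(S,T)
  = 1.5546 + 1.5546 - 1.5546
  = 1.5546 bits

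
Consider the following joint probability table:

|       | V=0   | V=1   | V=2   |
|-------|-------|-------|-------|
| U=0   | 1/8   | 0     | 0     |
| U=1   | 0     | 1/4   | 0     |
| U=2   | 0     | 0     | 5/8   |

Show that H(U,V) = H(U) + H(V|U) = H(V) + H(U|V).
Marginal P(U) (row sums):
  P(U=0) = 1/8 + 0 + 0 = 1/8
  P(U=1) = 0 + 1/4 + 0 = 1/4
  P(U=2) = 0 + 0 + 5/8 = 5/8
Marginal P(V) (column sums):
  P(V=0) = 1/8 + 0 + 0 = 1/8
  P(V=1) = 0 + 1/4 + 0 = 1/4
  P(V=2) = 0 + 0 + 5/8 = 5/8

Decomposition 1: H(U) + H(V|U)
H(U) = -[(1/8)·log₂(1/8) + (1/4)·log₂(1/4) + (5/8)·log₂(5/8)]
  = 0.3750 + 0.5000 + 0.4238
  = 1.2988 bits
H(V|U) = -Σ P(U,V)·log₂ P(V|U), where P(V|U) = P(U,V) / P(U)
  (cells with P(U,V) = 0 contribute 0)
  (U=0,V=0): P(V|U) = (1/8)/(1/8) = 1;  -(1/8)·log₂(1) = 0.0000
  (U=1,V=1): P(V|U) = (1/4)/(1/4) = 1;  -(1/4)·log₂(1) = 0.0000
  (U=2,V=2): P(V|U) = (5/8)/(5/8) = 1;  -(5/8)·log₂(1) = 0.0000
H(V|U) = 0.0000 + 0.0000 + 0.0000
  = 0.0000 bits
H(U) + H(V|U) = 1.2988 + 0.0000 = 1.2988 bits

Decomposition 2: H(V) + H(U|V)
H(V) = -[(1/8)·log₂(1/8) + (1/4)·log₂(1/4) + (5/8)·log₂(5/8)]
  = 0.3750 + 0.5000 + 0.4238
  = 1.2988 bits
H(U|V) = -Σ P(U,V)·log₂ P(U|V), where P(U|V) = P(U,V) / P(V)
  (cells with P(U,V) = 0 contribute 0)
  (U=0,V=0): P(U|V) = (1/8)/(1/8) = 1;  -(1/8)·log₂(1) = 0.0000
  (U=1,V=1): P(U|V) = (1/4)/(1/4) = 1;  -(1/4)·log₂(1) = 0.0000
  (U=2,V=2): P(U|V) = (5/8)/(5/8) = 1;  -(5/8)·log₂(1) = 0.0000
H(U|V) = 0.0000 + 0.0000 + 0.0000
  = 0.0000 bits
H(V) + H(U|V) = 1.2988 + 0.0000 = 1.2988 bits

Direct computation of the joint entropy:
H(U,V) = -[(1/8)·log₂(1/8) + (1/4)·log₂(1/4) + (5/8)·log₂(5/8)]
  = 0.3750 + 0.5000 + 0.4238
  = 1.2988 bits

All three agree: H(U,V) = 1.2988 bits ✓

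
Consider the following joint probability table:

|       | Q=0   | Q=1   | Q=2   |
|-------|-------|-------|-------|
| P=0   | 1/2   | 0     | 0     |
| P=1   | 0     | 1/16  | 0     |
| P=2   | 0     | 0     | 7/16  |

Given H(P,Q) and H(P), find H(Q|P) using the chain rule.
From the chain rule: H(P,Q) = H(P) + H(Q|P)
Therefore: H(Q|P) = H(P,Q) - H(P)

H(P,Q) = -[(1/2)·log₂(1/2) + (1/16)·log₂(1/16) + (7/16)·log₂(7/16)]
  = 0.5000 + 0.2500 + 0.5218
  = 1.2718 bits
Marginal P(P) (row sums):
  P(P=0) = 1/2 + 0 + 0 = 1/2
  P(P=1) = 0 + 1/16 + 0 = 1/16
  P(P=2) = 0 + 0 + 7/16 = 7/16
H(P) = -[(1/2)·log₂(1/2) + (1/16)·log₂(1/16) + (7/16)·log₂(7/16)]
  = 0.5000 + 0.2500 + 0.5218
  = 1.2718 bits

H(Q|P) = 1.2718 - 1.2718 = 0.0000 bits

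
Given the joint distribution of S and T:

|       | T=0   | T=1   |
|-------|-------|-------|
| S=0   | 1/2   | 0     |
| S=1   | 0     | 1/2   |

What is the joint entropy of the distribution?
H(S,T) = -Σ P(S,T) log₂ P(S,T), summed over the non-zero cells:
H(S,T) = -[(1/2)·log₂(1/2) + (1/2)·log₂(1/2)]
  = 0.5000 + 0.5000
  = 1.0000 bits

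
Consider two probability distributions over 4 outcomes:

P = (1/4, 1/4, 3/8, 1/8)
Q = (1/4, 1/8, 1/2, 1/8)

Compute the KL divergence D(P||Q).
D(P||Q) = Σ P(i) log₂(P(i)/Q(i))
  i=0: (1/4) × log₂((1/4)/(1/4)) = (1/4) × log₂(1) = 0.0000
  i=1: (1/4) × log₂((1/4)/(1/8)) = (1/4) × log₂(2) = 0.2500
  i=2: (3/8) × log₂((3/8)/(1/2)) = (3/8) × log₂(3/4) = -0.1556
  i=3: (1/8) × log₂((1/8)/(1/8)) = (1/8) × log₂(1) = 0.0000
D(P||Q) = 0.0000 + 0.2500 - 0.1556 + 0.0000
  = 0.0944 bits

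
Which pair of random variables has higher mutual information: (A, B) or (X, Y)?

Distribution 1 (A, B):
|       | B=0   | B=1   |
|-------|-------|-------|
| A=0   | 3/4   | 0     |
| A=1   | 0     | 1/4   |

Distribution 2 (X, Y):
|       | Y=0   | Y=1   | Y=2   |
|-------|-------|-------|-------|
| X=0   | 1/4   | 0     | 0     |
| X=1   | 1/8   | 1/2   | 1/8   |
Distribution 1 (A, B):
Marginal P(A) (row sums):
  P(A=0) = 3/4 + 0 = 3/4
  P(A=1) = 0 + 1/4 = 1/4
Marginal P(B) (column sums):
  P(B=0) = 3/4 + 0 = 3/4
  P(B=1) = 0 + 1/4 = 1/4

H(A) = -[(3/4)·log₂(3/4) + (1/4)·log₂(1/4)]
  = 0.3113 + 0.5000
  = 0.8113 bits
H(B) = -[(3/4)·log₂(3/4) + (1/4)·log₂(1/4)]
  = 0.3113 + 0.5000
  = 0.8113 bits
H(A,B) = -[(3/4)·log₂(3/4) + (1/4)·log₂(1/4)]
  = 0.3113 + 0.5000
  = 0.8113 bits

I(A;B) = H(A) + H(B) - H(A,B)
  = 0.8113 + 0.8113 - 0.8113
  = 0.8113 bits

Distribution 2 (X, Y):
Marginal P(X) (row sums):
  P(X=0) = 1/4 + 0 + 0 = 1/4
  P(X=1) = 1/8 + 1/2 + 1/8 = 3/4
Marginal P(Y) (column sums):
  P(Y=0) = 1/4 + 1/8 = 3/8
  P(Y=1) = 0 + 1/2 = 1/2
  P(Y=2) = 0 + 1/8 = 1/8

H(X) = -[(1/4)·log₂(1/4) + (3/4)·log₂(3/4)]
  = 0.5000 + 0.3113
  = 0.8113 bits
H(Y) = -[(3/8)·log₂(3/8) + (1/2)·log₂(1/2) + (1/8)·log₂(1/8)]
  = 0.5306 + 0.5000 + 0.3750
  = 1.4056 bits
H(X,Y) = -[(1/4)·log₂(1/4) + (1/8)·log₂(1/8) + (1/2)·log₂(1/2) + (1/8)·log₂(1/8)]
  = 0.5000 + 0.3750 + 0.5000 + 0.3750
  = 1.7500 bits

I(X;Y) = H(X) + H(Y) - H(X,Y)
  = 0.8113 + 1.4056 - 1.7500
  = 0.4669 bits

I(A;B) = 0.8113 bits > I(X;Y) = 0.4669 bits, so (A, B) has the higher mutual information (stronger dependence).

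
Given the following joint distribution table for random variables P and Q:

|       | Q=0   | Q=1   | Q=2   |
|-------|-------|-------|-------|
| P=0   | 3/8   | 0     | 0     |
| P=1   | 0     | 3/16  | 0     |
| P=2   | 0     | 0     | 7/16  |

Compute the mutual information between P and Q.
Marginal P(P) (row sums):
  P(P=0) = 3/8 + 0 + 0 = 3/8
  P(P=1) = 0 + 3/16 + 0 = 3/16
  P(P=2) = 0 + 0 + 7/16 = 7/16
Marginal P(Q) (column sums):
  P(Q=0) = 3/8 + 0 + 0 = 3/8
  P(Q=1) = 0 + 3/16 + 0 = 3/16
  P(Q=2) = 0 + 0 + 7/16 = 7/16

H(P) = -[(3/8)·log₂(3/8) + (3/16)·log₂(3/16) + (7/16)·log₂(7/16)]
  = 0.5306 + 0.4528 + 0.5218
  = 1.5052 bits
H(Q) = -[(3/8)·log₂(3/8) + (3/16)·log₂(3/16) + (7/16)·log₂(7/16)]
  = 0.5306 + 0.4528 + 0.5218
  = 1.5052 bits
H(P,Q) = -[(3/8)·log₂(3/8) + (3/16)·log₂(3/16) + (7/16)·log₂(7/16)]
  = 0.5306 + 0.4528 + 0.5218
  = 1.5052 bits

I(P;Q) = H(P) + H(Q) - H(P,Q)
  = 1.5052 + 1.5052 - 1.5052
  = 1.5052 bits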